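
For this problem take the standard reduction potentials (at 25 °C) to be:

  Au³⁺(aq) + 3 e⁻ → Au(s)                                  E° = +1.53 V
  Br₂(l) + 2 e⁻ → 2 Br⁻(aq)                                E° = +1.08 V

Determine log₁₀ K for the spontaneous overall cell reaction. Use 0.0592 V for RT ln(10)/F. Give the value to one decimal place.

45.6

Cathode: Au³⁺/Au; anode: Br₂/Br⁻. E°cell = +0.45 V, n = 6.
log K = nE°cell / 0.0592 = (6)(+0.45) / 0.0592 = 45.6.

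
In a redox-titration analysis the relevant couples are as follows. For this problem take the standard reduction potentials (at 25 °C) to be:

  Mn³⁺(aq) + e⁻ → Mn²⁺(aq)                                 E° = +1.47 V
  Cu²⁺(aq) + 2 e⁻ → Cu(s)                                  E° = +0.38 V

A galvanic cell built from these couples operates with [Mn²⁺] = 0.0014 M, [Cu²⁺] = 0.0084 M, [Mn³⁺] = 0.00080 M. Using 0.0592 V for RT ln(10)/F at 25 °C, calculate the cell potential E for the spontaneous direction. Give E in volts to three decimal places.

+1.137 V

Mn³⁺/Mn²⁺ is the cathode (higher E°), Cu²⁺/Cu the anode: E°cell = +1.47 − (+0.38) = +1.09 V, n = 2.
Overall: 2 Mn³⁺(aq) + Cu(s) → 2 Mn²⁺(aq) + Cu²⁺(aq)
Q = [Mn²⁺]^2·[Cu²⁺] / ([Mn³⁺]^2); log Q = -1.590.
E = E° − (0.0592/n) log Q = +1.09 − (0.0592/2)(-1.590) = +1.137 V.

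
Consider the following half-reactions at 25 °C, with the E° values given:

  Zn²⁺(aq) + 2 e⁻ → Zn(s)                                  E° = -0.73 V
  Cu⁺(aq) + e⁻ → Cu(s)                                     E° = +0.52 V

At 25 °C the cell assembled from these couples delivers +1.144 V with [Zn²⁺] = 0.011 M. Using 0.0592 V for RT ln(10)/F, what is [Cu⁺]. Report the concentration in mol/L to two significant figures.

0.0017 M

Cu⁺/Cu is the cathode, Zn²⁺/Zn the anode: E°cell = +1.25 V, n = 2.
Overall reaction: 2 Cu⁺(aq) + Zn(s) → 2 Cu(s) + Zn²⁺(aq); Q = [Zn²⁺]^1/[Cu⁺]^2.
From E = E° − (0.0592/n) log Q: log Q = (E° − E)·n/0.0592 = (+1.25 − (+1.144))·2/0.0592 = 3.5811.
So 2·log[Cu⁺] = 1·log(0.011) − log Q = -1.9586 − (3.5811) = -5.5397; log[Cu⁺] = -5.5397 / 2 = -2.7698; [Cu⁺] = 10^(-2.7698) ≈ 0.0017 M.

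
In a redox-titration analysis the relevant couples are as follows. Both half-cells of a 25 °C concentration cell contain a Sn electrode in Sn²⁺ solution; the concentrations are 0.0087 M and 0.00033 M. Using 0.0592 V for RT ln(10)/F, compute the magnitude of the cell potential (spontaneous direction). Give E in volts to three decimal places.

+0.042 V

For a concentration cell E°cell = 0. The 0.0087 M side is the cathode (reduction is favoured where [Sn²⁺] is higher).
With n = 2, E = −(0.0592/2) log([Sn²⁺]ₐₙ/[Sn²⁺]꜀ₐₜ) = −(0.0592/2) log(0.00033/0.0087) = −(0.0592/2)(-1.421) = +0.042 V.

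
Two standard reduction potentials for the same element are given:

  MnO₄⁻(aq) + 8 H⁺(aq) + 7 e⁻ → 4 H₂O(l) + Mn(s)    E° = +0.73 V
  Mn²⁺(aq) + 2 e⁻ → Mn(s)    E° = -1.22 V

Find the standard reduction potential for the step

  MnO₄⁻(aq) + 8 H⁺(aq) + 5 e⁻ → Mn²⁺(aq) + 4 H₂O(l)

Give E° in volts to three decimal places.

+1.510 V

Sequential free energies add, so n₃E°₃ = n₁E°₁ + n₂E°₂.
With n₃ = 7, and the known step contributing 2×(-1.22) V, the unknown satisfies 5·E° = 7×(+0.73) − 2×(-1.22) = +7.550.
E° = +7.550 / 5 = +1.510 V.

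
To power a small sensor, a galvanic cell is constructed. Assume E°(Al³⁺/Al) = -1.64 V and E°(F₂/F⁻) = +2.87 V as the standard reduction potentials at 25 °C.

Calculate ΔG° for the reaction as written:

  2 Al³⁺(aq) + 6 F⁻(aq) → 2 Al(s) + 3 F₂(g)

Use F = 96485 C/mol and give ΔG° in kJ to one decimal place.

As written, Al³⁺/Al is reduced (cathode) and F₂/F⁻ is oxidised (anode), so E°cell = (-1.64) − (+2.87) = -4.51 V.
Balancing electrons gives n = 6.
ΔG° = −nFE° = −(6)(96485)(-4.51) = 2,610,884 J = +2610.9 kJ.

+2610.9 kJ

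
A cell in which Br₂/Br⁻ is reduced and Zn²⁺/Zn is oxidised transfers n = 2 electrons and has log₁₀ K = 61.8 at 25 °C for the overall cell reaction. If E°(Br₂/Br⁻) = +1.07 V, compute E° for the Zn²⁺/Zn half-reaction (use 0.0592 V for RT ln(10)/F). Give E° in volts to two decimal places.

-0.76 V

E°cell = (0.0592/n)·log K = (0.0592/2)(61.8) = +1.829 V.
Since Br₂/Br⁻ is the cathode and Zn²⁺/Zn the anode, E°cell = E°(Br₂/Br⁻) − E°(Zn²⁺/Zn).
So E°(Zn²⁺/Zn) = E°(Br₂/Br⁻) − E°cell = (+1.07) − (+1.829) = -0.76 V.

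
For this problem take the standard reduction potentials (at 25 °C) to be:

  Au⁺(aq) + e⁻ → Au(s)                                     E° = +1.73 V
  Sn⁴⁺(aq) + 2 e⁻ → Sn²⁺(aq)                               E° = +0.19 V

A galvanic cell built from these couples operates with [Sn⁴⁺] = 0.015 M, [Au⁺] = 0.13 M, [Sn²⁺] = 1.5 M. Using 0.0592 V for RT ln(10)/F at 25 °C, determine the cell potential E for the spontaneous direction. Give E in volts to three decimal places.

Au⁺/Au is the cathode (higher E°), Sn⁴⁺/Sn²⁺ the anode: E°cell = +1.73 − (+0.19) = +1.54 V, n = 2.
Overall: 2 Au⁺(aq) + Sn²⁺(aq) → 2 Au(s) + Sn⁴⁺(aq)
Q = [Sn⁴⁺] / ([Au⁺]^2·[Sn²⁺]); log Q = -0.228.
E = E° − (0.0592/n) log Q = +1.54 − (0.0592/2)(-0.228) = +1.547 V.

+1.547 V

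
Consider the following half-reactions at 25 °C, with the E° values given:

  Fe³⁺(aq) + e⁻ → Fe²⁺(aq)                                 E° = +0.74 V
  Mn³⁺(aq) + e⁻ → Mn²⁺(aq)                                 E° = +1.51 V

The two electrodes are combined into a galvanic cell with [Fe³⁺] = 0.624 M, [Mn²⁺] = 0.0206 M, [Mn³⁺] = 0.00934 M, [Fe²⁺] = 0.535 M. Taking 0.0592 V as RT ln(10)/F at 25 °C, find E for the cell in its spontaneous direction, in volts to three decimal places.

+0.746 V

Mn³⁺/Mn²⁺ is the cathode (higher E°), Fe³⁺/Fe²⁺ the anode: E°cell = +1.51 − (+0.74) = +0.77 V, n = 1.
Overall: Mn³⁺(aq) + Fe²⁺(aq) → Mn²⁺(aq) + Fe³⁺(aq)
Q = [Mn²⁺]·[Fe³⁺] / ([Mn³⁺]·[Fe²⁺]); log Q = 0.410.
E = E° − (0.0592/n) log Q = +0.77 − (0.0592/1)(0.410) = +0.746 V.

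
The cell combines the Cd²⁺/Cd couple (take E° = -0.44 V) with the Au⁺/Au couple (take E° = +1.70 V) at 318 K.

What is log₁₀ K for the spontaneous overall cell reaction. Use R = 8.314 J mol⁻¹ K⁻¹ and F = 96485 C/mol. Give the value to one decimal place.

Cathode: Au⁺/Au; anode: Cd²⁺/Cd. E°cell = (+1.70) − (-0.44) = +2.14 V, with n = 2.
ΔG° = −nFE° = −RT ln K, so ln K = nFE°/(RT) = (2)(96485)(+2.14) / ((8.314)(318)) = 156.195.
log₁₀ K = 156.195 / ln 10 = 67.8.

67.8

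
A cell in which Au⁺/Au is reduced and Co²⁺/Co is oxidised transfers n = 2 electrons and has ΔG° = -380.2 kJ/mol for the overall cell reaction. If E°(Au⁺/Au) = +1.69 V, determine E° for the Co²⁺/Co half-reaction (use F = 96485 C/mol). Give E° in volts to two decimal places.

E°cell = −ΔG°/(nF) = −(-380.2×10³)/((2)(96485)) = +1.970 V.
Since Au⁺/Au is the cathode and Co²⁺/Co the anode, E°cell = E°(Au⁺/Au) − E°(Co²⁺/Co).
So E°(Co²⁺/Co) = E°(Au⁺/Au) − E°cell = (+1.69) − (+1.970) = -0.28 V.

-0.28 V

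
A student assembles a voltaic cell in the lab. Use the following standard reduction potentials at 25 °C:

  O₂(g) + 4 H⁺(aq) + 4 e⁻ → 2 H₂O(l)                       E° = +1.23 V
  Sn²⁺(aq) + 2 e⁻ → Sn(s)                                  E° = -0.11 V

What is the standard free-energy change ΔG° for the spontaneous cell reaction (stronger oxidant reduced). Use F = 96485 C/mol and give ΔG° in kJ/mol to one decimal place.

O₂/H₂O (E° = +1.23 V) is the cathode; Sn²⁺/Sn (E° = -0.11 V) is the anode, so E°cell = +1.34 V.
Balancing electrons gives n = 4 (lcm of 4 and 2).
ΔG° = −nFE° = −(4)(96485)(+1.34) = -517,160 J = -517.2 kJ/mol.

-517.2 kJ/mol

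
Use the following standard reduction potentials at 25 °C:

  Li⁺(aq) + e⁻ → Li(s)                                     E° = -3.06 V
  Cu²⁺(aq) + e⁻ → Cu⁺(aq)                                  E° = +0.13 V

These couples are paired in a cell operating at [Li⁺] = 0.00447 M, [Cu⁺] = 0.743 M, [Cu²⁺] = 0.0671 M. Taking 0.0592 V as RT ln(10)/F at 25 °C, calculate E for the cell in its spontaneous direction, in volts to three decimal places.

Cu²⁺/Cu⁺ is the cathode (higher E°), Li⁺/Li the anode: E°cell = +0.13 − (-3.06) = +3.19 V, n = 1.
Overall: Cu²⁺(aq) + Li(s) → Cu⁺(aq) + Li⁺(aq)
Q = [Cu⁺]·[Li⁺] / ([Cu²⁺]); log Q = -1.305.
E = E° − (0.0592/n) log Q = +3.19 − (0.0592/1)(-1.305) = +3.267 V.

+3.267 V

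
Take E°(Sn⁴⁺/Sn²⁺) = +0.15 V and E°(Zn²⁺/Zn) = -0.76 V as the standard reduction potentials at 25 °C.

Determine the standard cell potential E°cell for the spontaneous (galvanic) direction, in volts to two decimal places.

The Sn⁴⁺/Sn²⁺ couple has the higher reduction potential, so it is the cathode; Zn²⁺/Zn is oxidised at the anode.
E°cell = E°(cathode) − E°(anode) = (+0.15) − (-0.76) = +0.91 V.
Since E°cell > 0, the reaction is spontaneous under standard conditions.

+0.91 V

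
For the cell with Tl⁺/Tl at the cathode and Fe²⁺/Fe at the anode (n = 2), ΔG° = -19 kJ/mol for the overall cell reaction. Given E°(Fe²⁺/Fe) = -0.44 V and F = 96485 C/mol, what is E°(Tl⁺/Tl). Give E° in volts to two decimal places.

-0.34 V

E°cell = −ΔG°/(nF) = −(-19×10³)/((2)(96485)) = +0.098 V.
Since Tl⁺/Tl is the cathode and Fe²⁺/Fe the anode, E°cell = E°(Tl⁺/Tl) − E°(Fe²⁺/Fe).
So E°(Tl⁺/Tl) = E°cell + E°(Fe²⁺/Fe) = +0.098 + (-0.44) = -0.34 V.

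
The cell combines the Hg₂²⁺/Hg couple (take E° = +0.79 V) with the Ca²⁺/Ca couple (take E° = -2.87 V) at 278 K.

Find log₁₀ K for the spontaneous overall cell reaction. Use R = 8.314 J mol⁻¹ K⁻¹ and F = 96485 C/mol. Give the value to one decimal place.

132.7

Cathode: Hg₂²⁺/Hg; anode: Ca²⁺/Ca. E°cell = (+0.79) − (-2.87) = +3.66 V, with n = 2.
ΔG° = −nFE° = −RT ln K, so ln K = nFE°/(RT) = (2)(96485)(+3.66) / ((8.314)(278)) = 305.574.
log₁₀ K = 305.574 / ln 10 = 132.7.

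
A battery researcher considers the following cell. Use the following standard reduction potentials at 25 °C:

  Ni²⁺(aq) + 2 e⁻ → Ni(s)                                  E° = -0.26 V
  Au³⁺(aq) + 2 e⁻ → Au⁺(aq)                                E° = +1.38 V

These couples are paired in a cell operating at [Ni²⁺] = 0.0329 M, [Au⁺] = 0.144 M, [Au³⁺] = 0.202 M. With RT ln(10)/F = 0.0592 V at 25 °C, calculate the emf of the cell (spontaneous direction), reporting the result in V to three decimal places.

+1.688 V

Au³⁺/Au⁺ is the cathode (higher E°), Ni²⁺/Ni the anode: E°cell = +1.38 − (-0.26) = +1.64 V, n = 2.
Overall: Au³⁺(aq) + Ni(s) → Au⁺(aq) + Ni²⁺(aq)
Q = [Au⁺]·[Ni²⁺] / ([Au³⁺]); log Q = -1.630.
E = E° − (0.0592/n) log Q = +1.64 − (0.0592/2)(-1.630) = +1.688 V.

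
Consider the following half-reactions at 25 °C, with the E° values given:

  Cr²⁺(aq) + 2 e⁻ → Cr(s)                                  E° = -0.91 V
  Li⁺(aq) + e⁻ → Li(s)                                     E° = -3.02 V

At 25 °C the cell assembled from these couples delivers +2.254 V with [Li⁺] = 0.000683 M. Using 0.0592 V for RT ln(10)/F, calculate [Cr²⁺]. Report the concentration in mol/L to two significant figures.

0.034 M

Cr²⁺/Cr is the cathode, Li⁺/Li the anode: E°cell = +2.11 V, n = 2.
Overall reaction: Cr²⁺(aq) + 2 Li(s) → Cr(s) + 2 Li⁺(aq); Q = [Li⁺]^2/[Cr²⁺]^1.
From E = E° − (0.0592/n) log Q: log Q = (E° − E)·n/0.0592 = (+2.11 − (+2.254))·2/0.0592 = -4.8649.
So 1·log[Cr²⁺] = 2·log(0.000683) − log Q = -6.3312 − (-4.8649) = -1.4663; [Cr²⁺] = 10^(-1.4663) ≈ 0.034 M.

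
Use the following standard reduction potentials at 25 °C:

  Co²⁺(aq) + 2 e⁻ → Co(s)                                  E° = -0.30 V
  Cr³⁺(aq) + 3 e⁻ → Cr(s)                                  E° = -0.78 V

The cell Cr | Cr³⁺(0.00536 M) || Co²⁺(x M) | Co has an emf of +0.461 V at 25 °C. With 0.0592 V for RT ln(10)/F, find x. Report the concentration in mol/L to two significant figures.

0.0070 M

Co²⁺/Co is the cathode, Cr³⁺/Cr the anode: E°cell = +0.48 V, n = 6.
Overall reaction: 3 Co²⁺(aq) + 2 Cr(s) → 3 Co(s) + 2 Cr³⁺(aq); Q = [Cr³⁺]^2/[Co²⁺]^3.
From E = E° − (0.0592/n) log Q: log Q = (E° − E)·n/0.0592 = (+0.48 − (+0.461))·6/0.0592 = 1.9257.
So 3·log[Co²⁺] = 2·log(0.00536) − log Q = -4.5417 − (1.9257) = -6.4674; log[Co²⁺] = -6.4674 / 3 = -2.1558; [Co²⁺] = 10^(-2.1558) ≈ 0.0070 M.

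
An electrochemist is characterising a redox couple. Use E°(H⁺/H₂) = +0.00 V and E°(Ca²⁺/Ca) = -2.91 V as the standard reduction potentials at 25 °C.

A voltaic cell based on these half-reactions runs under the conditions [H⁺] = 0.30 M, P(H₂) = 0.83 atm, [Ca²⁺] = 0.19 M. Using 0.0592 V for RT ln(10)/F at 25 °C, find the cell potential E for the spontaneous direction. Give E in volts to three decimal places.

+2.903 V

H⁺/H₂ is the cathode (higher E°), Ca²⁺/Ca the anode: E°cell = +0.00 − (-2.91) = +2.91 V, n = 2.
Overall: 2 H⁺(aq) + Ca(s) → H₂(g) + Ca²⁺(aq)
Q = P(H₂)·[Ca²⁺] / ([H⁺]^2); log Q = 0.244.
E = E° − (0.0592/n) log Q = +2.91 − (0.0592/2)(0.244) = +2.903 V.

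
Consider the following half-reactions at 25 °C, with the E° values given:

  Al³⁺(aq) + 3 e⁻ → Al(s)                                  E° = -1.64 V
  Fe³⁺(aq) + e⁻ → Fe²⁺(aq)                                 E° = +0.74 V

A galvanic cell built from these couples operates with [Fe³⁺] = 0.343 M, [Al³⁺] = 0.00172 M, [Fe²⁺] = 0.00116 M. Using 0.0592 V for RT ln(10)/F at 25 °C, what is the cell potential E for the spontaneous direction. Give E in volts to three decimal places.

+2.581 V

Fe³⁺/Fe²⁺ is the cathode (higher E°), Al³⁺/Al the anode: E°cell = +0.74 − (-1.64) = +2.38 V, n = 3.
Overall: 3 Fe³⁺(aq) + Al(s) → 3 Fe²⁺(aq) + Al³⁺(aq)
Q = [Fe²⁺]^3·[Al³⁺] / ([Fe³⁺]^3); log Q = -10.177.
E = E° − (0.0592/n) log Q = +2.38 − (0.0592/3)(-10.177) = +2.581 V.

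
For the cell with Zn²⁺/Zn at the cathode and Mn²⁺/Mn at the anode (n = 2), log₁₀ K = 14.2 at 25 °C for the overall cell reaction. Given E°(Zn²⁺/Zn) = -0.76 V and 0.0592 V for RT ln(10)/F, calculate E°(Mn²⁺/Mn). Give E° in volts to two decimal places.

E°cell = (0.0592/n)·log K = (0.0592/2)(14.2) = +0.420 V.
Since Zn²⁺/Zn is the cathode and Mn²⁺/Mn the anode, E°cell = E°(Zn²⁺/Zn) − E°(Mn²⁺/Mn).
So E°(Mn²⁺/Mn) = E°(Zn²⁺/Zn) − E°cell = (-0.76) − (+0.420) = -1.18 V.

-1.18 V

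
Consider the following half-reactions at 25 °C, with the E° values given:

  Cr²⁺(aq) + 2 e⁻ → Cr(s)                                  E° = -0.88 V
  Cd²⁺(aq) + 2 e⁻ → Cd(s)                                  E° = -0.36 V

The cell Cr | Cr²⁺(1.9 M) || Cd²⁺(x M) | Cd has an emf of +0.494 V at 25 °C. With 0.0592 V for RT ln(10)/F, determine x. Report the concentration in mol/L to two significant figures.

Cd²⁺/Cd is the cathode, Cr²⁺/Cr the anode: E°cell = +0.52 V, n = 2.
Overall reaction: Cd²⁺(aq) + Cr(s) → Cd(s) + Cr²⁺(aq); Q = [Cr²⁺]^1/[Cd²⁺]^1.
From E = E° − (0.0592/n) log Q: log Q = (E° − E)·n/0.0592 = (+0.52 − (+0.494))·2/0.0592 = 0.8784.
So 1·log[Cd²⁺] = 1·log(1.9) − log Q = 0.2788 − (0.8784) = -0.5996; [Cd²⁺] = 10^(-0.5996) ≈ 0.25 M.

0.25 M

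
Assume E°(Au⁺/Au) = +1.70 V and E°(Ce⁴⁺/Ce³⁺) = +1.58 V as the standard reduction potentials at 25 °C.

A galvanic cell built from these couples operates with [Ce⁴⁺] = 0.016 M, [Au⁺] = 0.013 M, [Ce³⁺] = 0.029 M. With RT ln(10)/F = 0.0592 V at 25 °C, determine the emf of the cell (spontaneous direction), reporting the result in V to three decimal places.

+0.024 V

Au⁺/Au is the cathode (higher E°), Ce⁴⁺/Ce³⁺ the anode: E°cell = +1.70 − (+1.58) = +0.12 V, n = 1.
Overall: Au⁺(aq) + Ce³⁺(aq) → Au(s) + Ce⁴⁺(aq)
Q = [Ce⁴⁺] / ([Au⁺]·[Ce³⁺]); log Q = 1.628.
E = E° − (0.0592/n) log Q = +0.12 − (0.0592/1)(1.628) = +0.024 V.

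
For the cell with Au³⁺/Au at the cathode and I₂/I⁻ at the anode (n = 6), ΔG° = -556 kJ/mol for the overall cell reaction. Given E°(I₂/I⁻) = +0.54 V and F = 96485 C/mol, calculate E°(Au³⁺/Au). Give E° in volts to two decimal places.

E°cell = −ΔG°/(nF) = −(-556×10³)/((6)(96485)) = +0.960 V.
Since Au³⁺/Au is the cathode and I₂/I⁻ the anode, E°cell = E°(Au³⁺/Au) − E°(I₂/I⁻).
So E°(Au³⁺/Au) = E°cell + E°(I₂/I⁻) = +0.960 + (+0.54) = +1.50 V.

+1.50 V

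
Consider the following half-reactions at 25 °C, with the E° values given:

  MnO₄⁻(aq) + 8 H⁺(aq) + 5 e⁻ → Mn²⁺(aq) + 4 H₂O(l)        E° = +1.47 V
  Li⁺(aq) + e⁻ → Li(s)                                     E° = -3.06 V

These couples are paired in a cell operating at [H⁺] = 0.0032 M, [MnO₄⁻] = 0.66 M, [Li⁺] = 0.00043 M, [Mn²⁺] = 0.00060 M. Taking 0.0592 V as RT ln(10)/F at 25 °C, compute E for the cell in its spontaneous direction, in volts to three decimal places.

+4.529 V

MnO₄⁻/Mn²⁺ is the cathode (higher E°), Li⁺/Li the anode: E°cell = +1.47 − (-3.06) = +4.53 V, n = 5.
Overall: MnO₄⁻(aq) + 8 H⁺(aq) + 5 Li(s) → Mn²⁺(aq) + 4 H₂O(l) + 5 Li⁺(aq)
Q = [Mn²⁺]·[Li⁺]^5 / ([MnO₄⁻]·[H⁺]^8); log Q = 0.085.
E = E° − (0.0592/n) log Q = +4.53 − (0.0592/5)(0.085) = +4.529 V.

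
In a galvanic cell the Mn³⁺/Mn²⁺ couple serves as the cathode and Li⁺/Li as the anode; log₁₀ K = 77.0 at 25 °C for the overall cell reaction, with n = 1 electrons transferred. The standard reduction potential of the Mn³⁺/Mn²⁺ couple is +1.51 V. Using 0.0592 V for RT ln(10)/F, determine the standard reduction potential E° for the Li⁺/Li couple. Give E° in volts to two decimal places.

E°cell = (0.0592/n)·log K = (0.0592/1)(77.0) = +4.558 V.
Since Mn³⁺/Mn²⁺ is the cathode and Li⁺/Li the anode, E°cell = E°(Mn³⁺/Mn²⁺) − E°(Li⁺/Li).
So E°(Li⁺/Li) = E°(Mn³⁺/Mn²⁺) − E°cell = (+1.51) − (+4.558) = -3.05 V.

-3.05 V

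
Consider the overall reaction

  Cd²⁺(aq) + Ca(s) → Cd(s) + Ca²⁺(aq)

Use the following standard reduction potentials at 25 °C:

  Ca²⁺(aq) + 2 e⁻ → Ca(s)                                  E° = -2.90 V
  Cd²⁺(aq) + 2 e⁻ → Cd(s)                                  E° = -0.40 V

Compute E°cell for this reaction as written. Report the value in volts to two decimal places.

The Cd²⁺/Cd couple has the higher reduction potential, so it is the cathode; Ca²⁺/Ca is oxidised at the anode.
E°cell = E°(cathode) − E°(anode) = (-0.40) − (-2.90) = +2.50 V.

+2.50 V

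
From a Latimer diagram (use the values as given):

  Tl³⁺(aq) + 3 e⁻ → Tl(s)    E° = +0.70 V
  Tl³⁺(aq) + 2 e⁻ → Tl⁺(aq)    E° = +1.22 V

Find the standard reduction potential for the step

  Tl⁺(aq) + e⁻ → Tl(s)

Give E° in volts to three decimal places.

Sequential free energies add, so n₃E°₃ = n₁E°₁ + n₂E°₂.
With n₃ = 3, and the known step contributing 2×(+1.22) V, the unknown satisfies 1·E° = 3×(+0.70) − 2×(+1.22) = -0.340.
E° = -0.340 / 1 = -0.340 V.

-0.340 V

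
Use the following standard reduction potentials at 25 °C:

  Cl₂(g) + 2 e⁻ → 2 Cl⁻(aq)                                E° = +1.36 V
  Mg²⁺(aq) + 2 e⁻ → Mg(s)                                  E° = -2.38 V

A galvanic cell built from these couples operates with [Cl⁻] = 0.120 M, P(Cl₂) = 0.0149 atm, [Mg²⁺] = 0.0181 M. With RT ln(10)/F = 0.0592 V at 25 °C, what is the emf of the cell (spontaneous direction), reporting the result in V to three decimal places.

+3.792 V

Cl₂/Cl⁻ is the cathode (higher E°), Mg²⁺/Mg the anode: E°cell = +1.36 − (-2.38) = +3.74 V, n = 2.
Overall: Cl₂(g) + Mg(s) → 2 Cl⁻(aq) + Mg²⁺(aq)
Q = [Cl⁻]^2·[Mg²⁺] / (P(Cl₂)); log Q = -1.757.
E = E° − (0.0592/n) log Q = +3.74 − (0.0592/2)(-1.757) = +3.792 V.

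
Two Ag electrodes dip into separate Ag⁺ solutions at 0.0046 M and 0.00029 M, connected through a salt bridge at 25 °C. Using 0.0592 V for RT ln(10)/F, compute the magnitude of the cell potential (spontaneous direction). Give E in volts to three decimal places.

+0.071 V

For a concentration cell E°cell = 0. The 0.0046 M side is the cathode (reduction is favoured where [Ag⁺] is higher).
With n = 1, E = −(0.0592/1) log([Ag⁺]ₐₙ/[Ag⁺]꜀ₐₜ) = −(0.0592/1) log(0.00029/0.0046) = −(0.0592/1)(-1.200) = +0.071 V.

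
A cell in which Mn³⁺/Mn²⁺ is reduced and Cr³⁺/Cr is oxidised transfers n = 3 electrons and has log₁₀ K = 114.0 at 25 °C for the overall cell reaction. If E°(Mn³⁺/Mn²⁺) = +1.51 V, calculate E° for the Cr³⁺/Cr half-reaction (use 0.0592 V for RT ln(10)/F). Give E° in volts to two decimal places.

-0.74 V

E°cell = (0.0592/n)·log K = (0.0592/3)(114.0) = +2.250 V.
Since Mn³⁺/Mn²⁺ is the cathode and Cr³⁺/Cr the anode, E°cell = E°(Mn³⁺/Mn²⁺) − E°(Cr³⁺/Cr).
So E°(Cr³⁺/Cr) = E°(Mn³⁺/Mn²⁺) − E°cell = (+1.51) − (+2.250) = -0.74 V.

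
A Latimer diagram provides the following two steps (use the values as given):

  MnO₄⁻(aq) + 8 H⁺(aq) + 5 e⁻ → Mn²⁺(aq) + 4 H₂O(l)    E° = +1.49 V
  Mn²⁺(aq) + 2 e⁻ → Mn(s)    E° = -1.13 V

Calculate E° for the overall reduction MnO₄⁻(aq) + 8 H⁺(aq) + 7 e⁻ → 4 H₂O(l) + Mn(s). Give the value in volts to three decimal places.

+0.741 V

Standard free energies of sequential steps add: ΔG°₃ = ΔG°₁ + ΔG°₂, so n₃E°₃ = n₁E°₁ + n₂E°₂.
E°₃ = (5×+1.49 + 2×-1.13) / 7 = (+5.190) / 7 = +0.741 V.
E° values themselves are not directly additive — weighting by electron count is essential.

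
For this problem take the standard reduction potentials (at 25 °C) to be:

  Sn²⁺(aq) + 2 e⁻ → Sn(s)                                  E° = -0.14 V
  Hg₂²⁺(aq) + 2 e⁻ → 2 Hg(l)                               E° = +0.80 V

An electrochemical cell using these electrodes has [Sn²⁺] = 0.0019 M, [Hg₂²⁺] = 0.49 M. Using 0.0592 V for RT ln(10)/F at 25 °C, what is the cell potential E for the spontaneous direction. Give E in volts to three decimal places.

Hg₂²⁺/Hg is the cathode (higher E°), Sn²⁺/Sn the anode: E°cell = +0.80 − (-0.14) = +0.94 V, n = 2.
Overall: Hg₂²⁺(aq) + Sn(s) → 2 Hg(l) + Sn²⁺(aq)
Q = [Sn²⁺] / ([Hg₂²⁺]); log Q = -2.411.
E = E° − (0.0592/n) log Q = +0.94 − (0.0592/2)(-2.411) = +1.011 V.

+1.011 V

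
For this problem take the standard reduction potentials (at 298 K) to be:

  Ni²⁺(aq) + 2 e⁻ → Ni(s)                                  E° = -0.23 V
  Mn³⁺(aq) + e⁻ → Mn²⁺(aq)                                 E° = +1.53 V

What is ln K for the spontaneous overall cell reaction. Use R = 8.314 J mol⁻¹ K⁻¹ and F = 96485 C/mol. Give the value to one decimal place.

137.1

Cathode: Mn³⁺/Mn²⁺; anode: Ni²⁺/Ni. E°cell = (+1.53) − (-0.23) = +1.76 V, with n = 2.
ΔG° = −nFE° = −RT ln K, so ln K = nFE°/(RT) = (2)(96485)(+1.76) / ((8.314)(298)) = 137.081.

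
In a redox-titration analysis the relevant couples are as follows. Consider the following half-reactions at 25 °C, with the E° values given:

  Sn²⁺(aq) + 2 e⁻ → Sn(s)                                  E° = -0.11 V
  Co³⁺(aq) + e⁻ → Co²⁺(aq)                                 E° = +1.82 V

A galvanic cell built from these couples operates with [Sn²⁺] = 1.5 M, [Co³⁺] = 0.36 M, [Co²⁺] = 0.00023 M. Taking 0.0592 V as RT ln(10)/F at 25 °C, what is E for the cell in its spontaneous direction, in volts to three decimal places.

Co³⁺/Co²⁺ is the cathode (higher E°), Sn²⁺/Sn the anode: E°cell = +1.82 − (-0.11) = +1.93 V, n = 2.
Overall: 2 Co³⁺(aq) + Sn(s) → 2 Co²⁺(aq) + Sn²⁺(aq)
Q = [Co²⁺]^2·[Sn²⁺] / ([Co³⁺]^2); log Q = -6.213.
E = E° − (0.0592/n) log Q = +1.93 − (0.0592/2)(-6.213) = +2.114 V.

+2.114 V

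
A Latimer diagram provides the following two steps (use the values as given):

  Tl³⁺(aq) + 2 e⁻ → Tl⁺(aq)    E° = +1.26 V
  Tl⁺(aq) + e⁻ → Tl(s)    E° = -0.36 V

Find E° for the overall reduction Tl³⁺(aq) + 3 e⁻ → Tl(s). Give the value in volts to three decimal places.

Adding the free-energy changes (−nFE°) of the two steps gives −n₃FE°₃ = −n₁FE°₁ − n₂FE°₂.
E°₃ = (2×+1.26 + 1×-0.36) / 3 = (+2.160) / 3 = +0.720 V.
E° values themselves are not directly additive — weighting by electron count is essential.

+0.720 V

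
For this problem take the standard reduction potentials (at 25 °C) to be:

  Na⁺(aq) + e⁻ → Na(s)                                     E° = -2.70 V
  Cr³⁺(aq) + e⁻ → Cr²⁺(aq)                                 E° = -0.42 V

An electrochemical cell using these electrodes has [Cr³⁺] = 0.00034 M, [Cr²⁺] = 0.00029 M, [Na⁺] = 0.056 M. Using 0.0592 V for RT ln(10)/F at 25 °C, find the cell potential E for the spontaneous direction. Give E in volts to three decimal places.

+2.358 V

Cr³⁺/Cr²⁺ is the cathode (higher E°), Na⁺/Na the anode: E°cell = -0.42 − (-2.70) = +2.28 V, n = 1.
Overall: Cr³⁺(aq) + Na(s) → Cr²⁺(aq) + Na⁺(aq)
Q = [Cr²⁺]·[Na⁺] / ([Cr³⁺]); log Q = -1.321.
E = E° − (0.0592/n) log Q = +2.28 − (0.0592/1)(-1.321) = +2.358 V.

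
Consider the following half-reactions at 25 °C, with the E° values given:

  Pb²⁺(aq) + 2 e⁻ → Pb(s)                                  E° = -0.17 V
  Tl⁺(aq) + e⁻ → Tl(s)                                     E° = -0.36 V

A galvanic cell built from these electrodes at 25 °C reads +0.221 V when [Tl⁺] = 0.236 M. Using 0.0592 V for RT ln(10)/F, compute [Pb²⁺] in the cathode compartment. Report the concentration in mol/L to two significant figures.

0.62 M

Pb²⁺/Pb is the cathode, Tl⁺/Tl the anode: E°cell = +0.19 V, n = 2.
Overall reaction: Pb²⁺(aq) + 2 Tl(s) → Pb(s) + 2 Tl⁺(aq); Q = [Tl⁺]^2/[Pb²⁺]^1.
From E = E° − (0.0592/n) log Q: log Q = (E° − E)·n/0.0592 = (+0.19 − (+0.221))·2/0.0592 = -1.0473.
So 1·log[Pb²⁺] = 2·log(0.236) − log Q = -1.2542 − (-1.0473) = -0.2069; [Pb²⁺] = 10^(-0.2069) ≈ 0.62 M.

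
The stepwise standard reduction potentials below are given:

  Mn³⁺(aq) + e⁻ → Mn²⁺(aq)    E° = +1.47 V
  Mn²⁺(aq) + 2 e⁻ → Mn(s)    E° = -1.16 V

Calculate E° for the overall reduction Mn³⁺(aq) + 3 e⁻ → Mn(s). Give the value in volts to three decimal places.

-0.283 V

Adding the free-energy changes (−nFE°) of the two steps gives −n₃FE°₃ = −n₁FE°₁ − n₂FE°₂.
E°₃ = (1×+1.47 + 2×-1.16) / 3 = (-0.850) / 3 = -0.283 V.
E° values themselves are not directly additive — weighting by electron count is essential.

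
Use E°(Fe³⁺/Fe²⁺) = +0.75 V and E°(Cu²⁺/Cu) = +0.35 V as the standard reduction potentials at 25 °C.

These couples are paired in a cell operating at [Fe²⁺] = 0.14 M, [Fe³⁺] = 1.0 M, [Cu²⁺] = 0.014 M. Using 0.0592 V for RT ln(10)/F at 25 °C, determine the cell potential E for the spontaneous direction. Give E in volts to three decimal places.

+0.505 V

Fe³⁺/Fe²⁺ is the cathode (higher E°), Cu²⁺/Cu the anode: E°cell = +0.75 − (+0.35) = +0.40 V, n = 2.
Overall: 2 Fe³⁺(aq) + Cu(s) → 2 Fe²⁺(aq) + Cu²⁺(aq)
Q = [Fe²⁺]^2·[Cu²⁺] / ([Fe³⁺]^2); log Q = -3.562.
E = E° − (0.0592/n) log Q = +0.40 − (0.0592/2)(-3.562) = +0.505 V.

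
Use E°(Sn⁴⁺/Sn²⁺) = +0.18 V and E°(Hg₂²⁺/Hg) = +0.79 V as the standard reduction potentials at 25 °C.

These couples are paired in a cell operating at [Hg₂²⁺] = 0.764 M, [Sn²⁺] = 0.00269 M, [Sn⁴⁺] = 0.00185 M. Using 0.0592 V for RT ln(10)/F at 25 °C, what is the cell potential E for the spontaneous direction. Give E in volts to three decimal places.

Hg₂²⁺/Hg is the cathode (higher E°), Sn⁴⁺/Sn²⁺ the anode: E°cell = +0.79 − (+0.18) = +0.61 V, n = 2.
Overall: Hg₂²⁺(aq) + Sn²⁺(aq) → 2 Hg(l) + Sn⁴⁺(aq)
Q = [Sn⁴⁺] / ([Hg₂²⁺]·[Sn²⁺]); log Q = -0.046.
E = E° − (0.0592/n) log Q = +0.61 − (0.0592/2)(-0.046) = +0.611 V.

+0.611 V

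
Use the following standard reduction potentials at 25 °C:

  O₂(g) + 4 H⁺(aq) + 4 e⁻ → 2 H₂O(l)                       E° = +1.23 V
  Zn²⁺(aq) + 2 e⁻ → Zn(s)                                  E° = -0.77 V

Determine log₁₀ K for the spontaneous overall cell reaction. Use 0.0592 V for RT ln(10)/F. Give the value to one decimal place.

135.1

Cathode: O₂/H₂O; anode: Zn²⁺/Zn. E°cell = +2.00 V, n = 4.
log K = nE°cell / 0.0592 = (4)(+2.00) / 0.0592 = 135.1.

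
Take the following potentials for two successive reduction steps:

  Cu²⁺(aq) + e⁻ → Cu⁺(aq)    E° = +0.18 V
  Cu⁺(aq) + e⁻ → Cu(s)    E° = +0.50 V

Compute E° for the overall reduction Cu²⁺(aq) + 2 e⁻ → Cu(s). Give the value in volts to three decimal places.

Since ΔG° = −nFE° is additive over sequential reductions, n₃E°₃ = n₁E°₁ + n₂E°₂.
E°₃ = (1×+0.18 + 1×+0.50) / 2 = (+0.680) / 2 = +0.340 V.

+0.340 V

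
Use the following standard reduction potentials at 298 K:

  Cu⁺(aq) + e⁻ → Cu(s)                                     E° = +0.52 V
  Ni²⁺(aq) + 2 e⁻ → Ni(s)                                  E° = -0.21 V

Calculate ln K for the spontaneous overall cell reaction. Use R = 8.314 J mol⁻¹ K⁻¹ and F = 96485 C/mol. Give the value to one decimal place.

Cathode: Cu⁺/Cu; anode: Ni²⁺/Ni. E°cell = (+0.52) − (-0.21) = +0.73 V, with n = 2.
ΔG° = −nFE° = −RT ln K, so ln K = nFE°/(RT) = (2)(96485)(+0.73) / ((8.314)(298)) = 56.857.

56.9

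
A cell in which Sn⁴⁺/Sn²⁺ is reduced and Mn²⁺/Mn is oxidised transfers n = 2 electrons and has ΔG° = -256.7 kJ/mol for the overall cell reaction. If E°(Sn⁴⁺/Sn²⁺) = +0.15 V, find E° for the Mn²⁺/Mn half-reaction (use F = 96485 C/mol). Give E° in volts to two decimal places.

-1.18 V

E°cell = −ΔG°/(nF) = −(-256.7×10³)/((2)(96485)) = +1.330 V.
Since Sn⁴⁺/Sn²⁺ is the cathode and Mn²⁺/Mn the anode, E°cell = E°(Sn⁴⁺/Sn²⁺) − E°(Mn²⁺/Mn).
So E°(Mn²⁺/Mn) = E°(Sn⁴⁺/Sn²⁺) − E°cell = (+0.15) − (+1.330) = -1.18 V.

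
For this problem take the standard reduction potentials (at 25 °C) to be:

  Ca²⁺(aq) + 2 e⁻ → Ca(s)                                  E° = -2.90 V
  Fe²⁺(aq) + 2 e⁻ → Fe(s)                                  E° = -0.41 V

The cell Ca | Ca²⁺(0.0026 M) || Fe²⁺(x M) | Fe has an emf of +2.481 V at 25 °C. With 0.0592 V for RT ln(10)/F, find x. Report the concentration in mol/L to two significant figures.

Fe²⁺/Fe is the cathode, Ca²⁺/Ca the anode: E°cell = +2.49 V, n = 2.
Overall reaction: Fe²⁺(aq) + Ca(s) → Fe(s) + Ca²⁺(aq); Q = [Ca²⁺]^1/[Fe²⁺]^1.
From E = E° − (0.0592/n) log Q: log Q = (E° − E)·n/0.0592 = (+2.49 − (+2.481))·2/0.0592 = 0.3041.
So 1·log[Fe²⁺] = 1·log(0.0026) − log Q = -2.5850 − (0.3041) = -2.8891; [Fe²⁺] = 10^(-2.8891) ≈ 0.0013 M.

0.0013 M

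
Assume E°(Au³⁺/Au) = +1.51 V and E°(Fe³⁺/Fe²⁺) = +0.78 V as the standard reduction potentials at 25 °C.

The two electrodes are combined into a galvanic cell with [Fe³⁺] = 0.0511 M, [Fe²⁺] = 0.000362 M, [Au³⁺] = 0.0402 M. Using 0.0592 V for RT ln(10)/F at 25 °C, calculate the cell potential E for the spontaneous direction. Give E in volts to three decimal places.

Au³⁺/Au is the cathode (higher E°), Fe³⁺/Fe²⁺ the anode: E°cell = +1.51 − (+0.78) = +0.73 V, n = 3.
Overall: Au³⁺(aq) + 3 Fe²⁺(aq) → Au(s) + 3 Fe³⁺(aq)
Q = [Fe³⁺]^3 / ([Au³⁺]·[Fe²⁺]^3); log Q = 7.845.
E = E° − (0.0592/n) log Q = +0.73 − (0.0592/3)(7.845) = +0.575 V.

+0.575 V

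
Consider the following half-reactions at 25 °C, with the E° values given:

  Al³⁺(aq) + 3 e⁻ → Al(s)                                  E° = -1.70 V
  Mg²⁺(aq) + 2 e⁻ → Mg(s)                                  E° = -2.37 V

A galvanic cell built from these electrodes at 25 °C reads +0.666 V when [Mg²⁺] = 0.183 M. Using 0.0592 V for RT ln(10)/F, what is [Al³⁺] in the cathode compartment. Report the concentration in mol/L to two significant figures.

0.049 M

Al³⁺/Al is the cathode, Mg²⁺/Mg the anode: E°cell = +0.67 V, n = 6.
Overall reaction: 2 Al³⁺(aq) + 3 Mg(s) → 2 Al(s) + 3 Mg²⁺(aq); Q = [Mg²⁺]^3/[Al³⁺]^2.
From E = E° − (0.0592/n) log Q: log Q = (E° − E)·n/0.0592 = (+0.67 − (+0.666))·6/0.0592 = 0.4054.
So 2·log[Al³⁺] = 3·log(0.183) − log Q = -2.2126 − (0.4054) = -2.6180; log[Al³⁺] = -2.6180 / 2 = -1.3090; [Al³⁺] = 10^(-1.3090) ≈ 0.049 M.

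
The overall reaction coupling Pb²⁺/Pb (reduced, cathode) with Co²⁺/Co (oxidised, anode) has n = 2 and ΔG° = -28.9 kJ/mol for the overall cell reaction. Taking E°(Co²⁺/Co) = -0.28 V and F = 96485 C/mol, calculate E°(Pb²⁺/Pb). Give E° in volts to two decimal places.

E°cell = −ΔG°/(nF) = −(-28.9×10³)/((2)(96485)) = +0.150 V.
Since Pb²⁺/Pb is the cathode and Co²⁺/Co the anode, E°cell = E°(Pb²⁺/Pb) − E°(Co²⁺/Co).
So E°(Pb²⁺/Pb) = E°cell + E°(Co²⁺/Co) = +0.150 + (-0.28) = -0.13 V.

-0.13 V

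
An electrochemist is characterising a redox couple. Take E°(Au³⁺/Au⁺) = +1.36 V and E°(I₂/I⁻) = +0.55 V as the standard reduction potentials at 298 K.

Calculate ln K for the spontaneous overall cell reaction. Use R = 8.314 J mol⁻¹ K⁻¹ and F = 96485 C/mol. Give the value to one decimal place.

Cathode: Au³⁺/Au⁺; anode: I₂/I⁻. E°cell = (+1.36) − (+0.55) = +0.81 V, with n = 2.
ΔG° = −nFE° = −RT ln K, so ln K = nFE°/(RT) = (2)(96485)(+0.81) / ((8.314)(298)) = 63.088.

63.1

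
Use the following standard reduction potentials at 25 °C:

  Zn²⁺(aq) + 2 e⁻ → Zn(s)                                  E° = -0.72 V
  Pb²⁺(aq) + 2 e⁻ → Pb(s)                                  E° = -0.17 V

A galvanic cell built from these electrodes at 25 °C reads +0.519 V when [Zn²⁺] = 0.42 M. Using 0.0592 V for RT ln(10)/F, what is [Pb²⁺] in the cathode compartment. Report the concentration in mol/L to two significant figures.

Pb²⁺/Pb is the cathode, Zn²⁺/Zn the anode: E°cell = +0.55 V, n = 2.
Overall reaction: Pb²⁺(aq) + Zn(s) → Pb(s) + Zn²⁺(aq); Q = [Zn²⁺]^1/[Pb²⁺]^1.
From E = E° − (0.0592/n) log Q: log Q = (E° − E)·n/0.0592 = (+0.55 − (+0.519))·2/0.0592 = 1.0473.
So 1·log[Pb²⁺] = 1·log(0.42) − log Q = -0.3768 − (1.0473) = -1.4241; [Pb²⁺] = 10^(-1.4241) ≈ 0.038 M.

0.038 M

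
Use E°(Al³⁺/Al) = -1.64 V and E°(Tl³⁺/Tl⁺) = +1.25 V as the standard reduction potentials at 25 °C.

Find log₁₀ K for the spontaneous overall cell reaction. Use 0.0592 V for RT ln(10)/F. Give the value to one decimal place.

292.9

Cathode: Tl³⁺/Tl⁺; anode: Al³⁺/Al. E°cell = +2.89 V, n = 6.
log K = nE°cell / 0.0592 = (6)(+2.89) / 0.0592 = 292.9.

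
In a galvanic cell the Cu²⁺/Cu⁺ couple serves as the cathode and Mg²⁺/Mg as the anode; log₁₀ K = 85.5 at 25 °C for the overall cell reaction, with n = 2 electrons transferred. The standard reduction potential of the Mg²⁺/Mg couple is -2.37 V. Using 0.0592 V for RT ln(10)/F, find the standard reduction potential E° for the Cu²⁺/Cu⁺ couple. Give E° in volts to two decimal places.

E°cell = (0.0592/n)·log K = (0.0592/2)(85.5) = +2.531 V.
Since Cu²⁺/Cu⁺ is the cathode and Mg²⁺/Mg the anode, E°cell = E°(Cu²⁺/Cu⁺) − E°(Mg²⁺/Mg).
So E°(Cu²⁺/Cu⁺) = E°cell + E°(Mg²⁺/Mg) = +2.531 + (-2.37) = +0.16 V.

+0.16 V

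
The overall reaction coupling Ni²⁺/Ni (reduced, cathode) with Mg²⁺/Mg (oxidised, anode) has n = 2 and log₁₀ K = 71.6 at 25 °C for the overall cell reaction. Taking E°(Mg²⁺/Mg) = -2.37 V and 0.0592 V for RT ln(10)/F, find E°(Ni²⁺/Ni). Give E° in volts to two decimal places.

-0.25 V

E°cell = (0.0592/n)·log K = (0.0592/2)(71.6) = +2.119 V.
Since Ni²⁺/Ni is the cathode and Mg²⁺/Mg the anode, E°cell = E°(Ni²⁺/Ni) − E°(Mg²⁺/Mg).
So E°(Ni²⁺/Ni) = E°cell + E°(Mg²⁺/Mg) = +2.119 + (-2.37) = -0.25 V.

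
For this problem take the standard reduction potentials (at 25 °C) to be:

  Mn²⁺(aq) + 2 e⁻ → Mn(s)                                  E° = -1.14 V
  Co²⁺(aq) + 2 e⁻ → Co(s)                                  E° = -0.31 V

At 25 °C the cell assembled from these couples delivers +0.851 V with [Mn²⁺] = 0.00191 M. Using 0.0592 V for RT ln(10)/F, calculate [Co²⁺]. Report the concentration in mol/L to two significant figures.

0.0098 M

Co²⁺/Co is the cathode, Mn²⁺/Mn the anode: E°cell = +0.83 V, n = 2.
Overall reaction: Co²⁺(aq) + Mn(s) → Co(s) + Mn²⁺(aq); Q = [Mn²⁺]^1/[Co²⁺]^1.
From E = E° − (0.0592/n) log Q: log Q = (E° − E)·n/0.0592 = (+0.83 − (+0.851))·2/0.0592 = -0.7095.
So 1·log[Co²⁺] = 1·log(0.00191) − log Q = -2.7190 − (-0.7095) = -2.0095; [Co²⁺] = 10^(-2.0095) ≈ 0.0098 M.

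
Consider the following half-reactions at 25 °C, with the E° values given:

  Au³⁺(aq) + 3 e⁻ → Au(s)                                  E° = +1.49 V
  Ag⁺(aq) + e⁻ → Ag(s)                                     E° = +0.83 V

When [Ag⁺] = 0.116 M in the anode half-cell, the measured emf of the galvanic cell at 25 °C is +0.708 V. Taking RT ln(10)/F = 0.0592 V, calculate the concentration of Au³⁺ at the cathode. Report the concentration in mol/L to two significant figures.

0.42 M

Au³⁺/Au is the cathode, Ag⁺/Ag the anode: E°cell = +0.66 V, n = 3.
Overall reaction: Au³⁺(aq) + 3 Ag(s) → Au(s) + 3 Ag⁺(aq); Q = [Ag⁺]^3/[Au³⁺]^1.
From E = E° − (0.0592/n) log Q: log Q = (E° − E)·n/0.0592 = (+0.66 − (+0.708))·3/0.0592 = -2.4324.
So 1·log[Au³⁺] = 3·log(0.116) − log Q = -2.8066 − (-2.4324) = -0.3742; [Au³⁺] = 10^(-0.3742) ≈ 0.42 M.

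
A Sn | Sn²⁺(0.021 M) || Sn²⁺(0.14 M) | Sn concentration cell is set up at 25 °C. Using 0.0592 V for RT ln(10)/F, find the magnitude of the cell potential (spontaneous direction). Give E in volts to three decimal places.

+0.024 V

For a concentration cell E°cell = 0. The 0.14 M side is the cathode (reduction is favoured where [Sn²⁺] is higher).
With n = 2, E = −(0.0592/2) log([Sn²⁺]ₐₙ/[Sn²⁺]꜀ₐₜ) = −(0.0592/2) log(0.021/0.14) = −(0.0592/2)(-0.824) = +0.024 V.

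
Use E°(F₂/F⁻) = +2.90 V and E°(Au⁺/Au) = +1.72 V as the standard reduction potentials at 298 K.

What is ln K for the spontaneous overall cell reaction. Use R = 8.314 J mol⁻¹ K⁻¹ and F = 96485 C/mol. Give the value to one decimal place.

91.9

Cathode: F₂/F⁻; anode: Au⁺/Au. E°cell = (+2.90) − (+1.72) = +1.18 V, with n = 2.
ΔG° = −nFE° = −RT ln K, so ln K = nFE°/(RT) = (2)(96485)(+1.18) / ((8.314)(298)) = 91.906.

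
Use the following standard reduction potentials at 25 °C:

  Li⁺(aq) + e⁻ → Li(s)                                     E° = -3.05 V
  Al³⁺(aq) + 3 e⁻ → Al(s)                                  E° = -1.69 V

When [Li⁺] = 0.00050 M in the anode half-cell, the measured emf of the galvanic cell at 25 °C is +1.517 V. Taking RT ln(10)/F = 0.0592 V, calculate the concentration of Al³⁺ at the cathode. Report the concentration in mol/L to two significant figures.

Al³⁺/Al is the cathode, Li⁺/Li the anode: E°cell = +1.36 V, n = 3.
Overall reaction: Al³⁺(aq) + 3 Li(s) → Al(s) + 3 Li⁺(aq); Q = [Li⁺]^3/[Al³⁺]^1.
From E = E° − (0.0592/n) log Q: log Q = (E° − E)·n/0.0592 = (+1.36 − (+1.517))·3/0.0592 = -7.9561.
So 1·log[Al³⁺] = 3·log(0.0005) − log Q = -9.9031 − (-7.9561) = -1.9470; [Al³⁺] = 10^(-1.9470) ≈ 0.011 M.

0.011 M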